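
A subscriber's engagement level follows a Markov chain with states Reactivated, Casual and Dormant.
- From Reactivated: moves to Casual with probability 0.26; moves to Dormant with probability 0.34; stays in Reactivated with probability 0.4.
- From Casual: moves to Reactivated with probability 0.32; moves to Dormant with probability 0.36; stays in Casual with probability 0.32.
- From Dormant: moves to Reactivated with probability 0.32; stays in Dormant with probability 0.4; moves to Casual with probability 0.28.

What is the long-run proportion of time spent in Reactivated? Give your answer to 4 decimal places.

0.3478

Let the stationary distribution be π with π = πP and π_1 + π_2 + π_3 = 1.
π_1 = 0.4·π_1 + 0.32·π_2 + 0.32·π_3
π_2 = 0.26·π_1 + 0.32·π_2 + 0.28·π_3
Solving with the normalization constraint gives π = (0.3478, 0.2844, 0.3678).
So the stationary probability of Reactivated is 0.3478.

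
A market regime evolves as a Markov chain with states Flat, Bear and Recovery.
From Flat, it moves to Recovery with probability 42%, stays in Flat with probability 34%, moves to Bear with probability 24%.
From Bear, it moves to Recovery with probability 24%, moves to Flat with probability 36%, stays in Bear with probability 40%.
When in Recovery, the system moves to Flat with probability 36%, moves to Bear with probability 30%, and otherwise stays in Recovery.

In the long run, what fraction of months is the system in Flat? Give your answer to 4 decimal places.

0.3529

Let the stationary distribution be π with π = πP and π_1 + π_2 + π_3 = 1.
π_1 = 0.34·π_1 + 0.36·π_2 + 0.36·π_3
π_2 = 0.24·π_1 + 0.4·π_2 + 0.3·π_3
Solving with the normalization constraint gives π = (0.3529, 0.3098, 0.3373).
So the stationary probability of Flat is 0.3529.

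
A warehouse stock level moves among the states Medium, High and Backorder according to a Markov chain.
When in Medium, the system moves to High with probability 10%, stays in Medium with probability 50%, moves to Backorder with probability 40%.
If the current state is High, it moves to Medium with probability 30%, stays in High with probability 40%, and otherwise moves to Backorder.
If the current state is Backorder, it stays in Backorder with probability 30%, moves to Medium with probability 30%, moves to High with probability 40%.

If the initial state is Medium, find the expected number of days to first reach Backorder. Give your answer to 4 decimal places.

2.5926

Let t(s) be the expected number of days to first reach Backorder from state s, with t(Backorder) = 0. Conditioning on the first day:
t(Medium) = 1 + 0.5·t(Medium) + 0.1·t(High)
t(High) = 1 + 0.3·t(Medium) + 0.4·t(High)
Solving: t(Medium) = 2.5926, t(High) = 2.9630.
Expected days from Medium to Backorder: 2.5926.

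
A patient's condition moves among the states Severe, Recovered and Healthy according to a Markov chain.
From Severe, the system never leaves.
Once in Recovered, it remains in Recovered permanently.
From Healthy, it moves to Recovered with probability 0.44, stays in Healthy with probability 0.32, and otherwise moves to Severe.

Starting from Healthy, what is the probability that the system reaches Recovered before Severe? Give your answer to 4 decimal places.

0.6471

Let h(s) be the probability of absorption at Recovered starting from transient state s. Then h(Recovered) = 1 and h(Severe) = 0. By first-step analysis:
h(Healthy) = 0.24·0 + 0.44·1 + 0.32·h(Healthy)
Solving: h(Healthy) = 0.6471.
Starting from Healthy, the probability is 0.6471.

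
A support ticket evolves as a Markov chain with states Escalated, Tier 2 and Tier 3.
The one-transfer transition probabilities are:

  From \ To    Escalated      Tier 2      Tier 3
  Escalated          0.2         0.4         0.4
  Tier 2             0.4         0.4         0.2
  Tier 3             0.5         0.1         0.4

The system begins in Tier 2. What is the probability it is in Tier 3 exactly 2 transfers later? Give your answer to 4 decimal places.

0.3200

Sum over the intermediate state after 1 transfer:
P = P(Tier 2→Escalated)·P(Escalated→Tier 3) + P(Tier 2→Tier 2)·P(Tier 2→Tier 3) + P(Tier 2→Tier 3)·P(Tier 3→Tier 3)
  = 0.4×0.4 + 0.4×0.2 + 0.2×0.4
  = 0.1600 + 0.0800 + 0.0800 = 0.3200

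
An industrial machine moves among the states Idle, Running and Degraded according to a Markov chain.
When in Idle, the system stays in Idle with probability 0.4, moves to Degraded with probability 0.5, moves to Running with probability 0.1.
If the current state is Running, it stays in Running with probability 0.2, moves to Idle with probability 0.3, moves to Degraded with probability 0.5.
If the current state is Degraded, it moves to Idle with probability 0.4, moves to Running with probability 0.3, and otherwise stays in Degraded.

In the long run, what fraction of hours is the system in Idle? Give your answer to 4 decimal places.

Let the stationary distribution be π with π = πP and π_1 + π_2 + π_3 = 1.
π_1 = 0.4·π_1 + 0.3·π_2 + 0.4·π_3
π_2 = 0.1·π_1 + 0.2·π_2 + 0.3·π_3
Solving with the normalization constraint gives π = (0.3796, 0.2037, 0.4167).
So the stationary probability of Idle is 0.3796.

0.3796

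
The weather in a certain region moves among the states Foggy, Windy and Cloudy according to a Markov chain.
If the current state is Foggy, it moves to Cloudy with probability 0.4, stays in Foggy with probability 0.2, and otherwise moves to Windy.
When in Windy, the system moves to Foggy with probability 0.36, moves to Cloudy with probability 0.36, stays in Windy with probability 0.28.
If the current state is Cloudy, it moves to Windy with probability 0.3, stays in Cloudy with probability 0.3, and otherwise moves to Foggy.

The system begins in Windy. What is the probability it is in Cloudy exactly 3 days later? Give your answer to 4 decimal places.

Propagate the distribution vector 3 days from Windy.
After 0 days: (0.0000, 1.0000, 0.0000)
After 1 day: (0.3600, 0.2800, 0.3600)
After 2 days: (0.3168, 0.3304, 0.3528)
After 3 days: (0.3234, 0.3251, 0.3515)
P(in Cloudy after 3 days) = 0.3515

0.3515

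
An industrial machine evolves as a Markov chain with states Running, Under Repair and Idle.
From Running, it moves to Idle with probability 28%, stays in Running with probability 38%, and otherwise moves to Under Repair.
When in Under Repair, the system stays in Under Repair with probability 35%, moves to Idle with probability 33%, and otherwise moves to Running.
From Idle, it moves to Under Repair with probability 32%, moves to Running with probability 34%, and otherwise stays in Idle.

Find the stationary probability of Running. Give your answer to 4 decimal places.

Let the stationary distribution be π with π = πP and π_1 + π_2 + π_3 = 1.
π_1 = 0.38·π_1 + 0.32·π_2 + 0.34·π_3
π_2 = 0.34·π_1 + 0.35·π_2 + 0.32·π_3
Solving with the normalization constraint gives π = (0.3471, 0.3371, 0.3158).
So the stationary probability of Running is 0.3471.

0.3471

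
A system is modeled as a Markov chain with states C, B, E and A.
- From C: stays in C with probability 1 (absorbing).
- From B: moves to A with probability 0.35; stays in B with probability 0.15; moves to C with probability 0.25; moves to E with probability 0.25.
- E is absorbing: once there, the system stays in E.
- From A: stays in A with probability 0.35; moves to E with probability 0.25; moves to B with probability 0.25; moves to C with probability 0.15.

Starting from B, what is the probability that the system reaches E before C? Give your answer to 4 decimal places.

0.5376

Let h(s) be the probability of absorption at E starting from transient state s. Then h(E) = 1 and h(C) = 0. By first-step analysis:
h(B) = 0.25·0 + 0.15·h(B) + 0.25·1 + 0.35·h(A)
h(A) = 0.15·0 + 0.25·h(B) + 0.25·1 + 0.35·h(A)
Solving: h(B) = 0.5376, h(A) = 0.5914.
Starting from B, the probability is 0.5376.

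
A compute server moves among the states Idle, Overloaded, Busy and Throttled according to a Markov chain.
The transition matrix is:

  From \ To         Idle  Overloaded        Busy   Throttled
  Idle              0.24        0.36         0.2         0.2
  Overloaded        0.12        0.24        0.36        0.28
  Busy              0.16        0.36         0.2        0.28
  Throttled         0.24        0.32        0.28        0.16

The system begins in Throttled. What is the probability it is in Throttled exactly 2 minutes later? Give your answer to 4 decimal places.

0.2416

Propagate the distribution vector 2 minutes from Throttled.
After 0 minutes: (0.0000, 0.0000, 0.0000, 1.0000)
After 1 minute: (0.2400, 0.3200, 0.2800, 0.1600)
After 2 minutes: (0.1792, 0.3152, 0.2640, 0.2416)
P(in Throttled after 2 minutes) = 0.2416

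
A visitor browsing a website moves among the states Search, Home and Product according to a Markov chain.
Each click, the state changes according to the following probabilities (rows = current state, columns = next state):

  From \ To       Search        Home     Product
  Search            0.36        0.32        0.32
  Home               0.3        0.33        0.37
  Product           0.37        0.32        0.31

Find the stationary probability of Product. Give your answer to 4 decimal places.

0.3328

Let the stationary distribution be π with π = πP and π_1 + π_2 + π_3 = 1.
π_1 = 0.36·π_1 + 0.3·π_2 + 0.37·π_3
π_2 = 0.32·π_1 + 0.33·π_2 + 0.32·π_3
Solving with the normalization constraint gives π = (0.3439, 0.3232, 0.3328).
So the stationary probability of Product is 0.3328.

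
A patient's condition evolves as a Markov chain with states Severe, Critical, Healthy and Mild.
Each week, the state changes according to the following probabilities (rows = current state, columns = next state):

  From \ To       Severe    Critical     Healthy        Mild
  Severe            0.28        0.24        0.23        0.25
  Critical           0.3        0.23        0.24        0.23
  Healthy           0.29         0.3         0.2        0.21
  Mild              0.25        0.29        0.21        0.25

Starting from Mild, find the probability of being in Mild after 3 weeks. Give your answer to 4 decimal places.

0.2359

Propagate the distribution vector 3 weeks from Mild.
After 0 weeks: (0.0000, 0.0000, 0.0000, 1.0000)
After 1 week: (0.2500, 0.2900, 0.2100, 0.2500)
After 2 weeks: (0.2804, 0.2622, 0.2216, 0.2358)
After 3 weeks: (0.2804, 0.2625, 0.2213, 0.2359)
P(in Mild after 3 weeks) = 0.2359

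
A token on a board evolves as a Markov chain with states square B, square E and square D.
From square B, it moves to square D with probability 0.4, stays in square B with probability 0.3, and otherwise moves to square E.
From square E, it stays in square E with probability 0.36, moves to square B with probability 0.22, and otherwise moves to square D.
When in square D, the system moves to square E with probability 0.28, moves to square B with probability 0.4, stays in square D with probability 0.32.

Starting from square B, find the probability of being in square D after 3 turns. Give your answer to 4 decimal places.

0.3763

Propagate the distribution vector 3 turns from square B.
After 0 turns: (1.0000, 0.0000, 0.0000)
After 1 turn: (0.3000, 0.3000, 0.4000)
After 2 turns: (0.3160, 0.3100, 0.3740)
After 3 turns: (0.3126, 0.3111, 0.3763)
P(in square D after 3 turns) = 0.3763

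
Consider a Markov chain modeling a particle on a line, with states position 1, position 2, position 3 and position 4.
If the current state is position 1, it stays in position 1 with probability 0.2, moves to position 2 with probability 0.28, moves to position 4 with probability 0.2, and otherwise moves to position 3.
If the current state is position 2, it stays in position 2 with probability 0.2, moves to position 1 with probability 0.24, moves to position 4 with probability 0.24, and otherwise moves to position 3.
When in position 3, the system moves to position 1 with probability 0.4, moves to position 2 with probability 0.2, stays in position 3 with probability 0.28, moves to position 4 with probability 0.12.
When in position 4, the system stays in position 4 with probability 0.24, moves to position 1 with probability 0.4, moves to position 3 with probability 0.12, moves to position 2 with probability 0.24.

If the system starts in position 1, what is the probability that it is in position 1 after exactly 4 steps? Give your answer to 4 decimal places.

Propagate the distribution vector 4 steps from position 1.
After 0 steps: (1.0000, 0.0000, 0.0000, 0.0000)
After 1 step: (0.2000, 0.2800, 0.3200, 0.2000)
After 2 steps: (0.3152, 0.2240, 0.2672, 0.1936)
After 3 steps: (0.3011, 0.2330, 0.2706, 0.1953)
After 4 steps: (0.3025, 0.2319, 0.2701, 0.1955)
P(in position 1 after 4 steps) = 0.3025

0.3025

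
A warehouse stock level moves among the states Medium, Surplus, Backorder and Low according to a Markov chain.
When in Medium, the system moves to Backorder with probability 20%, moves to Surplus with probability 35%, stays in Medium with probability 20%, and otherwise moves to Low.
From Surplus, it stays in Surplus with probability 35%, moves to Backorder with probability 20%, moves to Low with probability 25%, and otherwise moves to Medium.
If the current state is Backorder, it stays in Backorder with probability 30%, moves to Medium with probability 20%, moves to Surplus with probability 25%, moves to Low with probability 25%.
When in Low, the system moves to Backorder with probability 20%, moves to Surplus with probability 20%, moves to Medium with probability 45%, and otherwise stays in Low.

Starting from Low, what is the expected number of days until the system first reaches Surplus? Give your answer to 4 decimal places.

3.8693

Let t(s) be the expected number of days to first reach Surplus from state s, with t(Surplus) = 0. Conditioning on the first day:
t(Medium) = 1 + 0.2·t(Medium) + 0.2·t(Backorder) + 0.25·t(Low)
t(Backorder) = 1 + 0.2·t(Medium) + 0.3·t(Backorder) + 0.25·t(Low)
t(Low) = 1 + 0.45·t(Medium) + 0.2·t(Backorder) + 0.15·t(Low)
Solving: t(Medium) = 3.4050, t(Backorder) = 3.7833, t(Low) = 3.8693.
Expected days from Low to Surplus: 3.8693.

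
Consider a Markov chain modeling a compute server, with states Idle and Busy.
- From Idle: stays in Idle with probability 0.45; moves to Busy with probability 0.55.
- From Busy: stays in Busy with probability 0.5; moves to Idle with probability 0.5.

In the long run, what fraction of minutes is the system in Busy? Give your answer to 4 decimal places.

0.5238

Let the stationary distribution be π with π = πP and π_1 + π_2 = 1.
π_1 = 0.45·π_1 + 0.5·π_2
Solving with the normalization constraint gives π = (0.4762, 0.5238).
So the stationary probability of Busy is 0.5238.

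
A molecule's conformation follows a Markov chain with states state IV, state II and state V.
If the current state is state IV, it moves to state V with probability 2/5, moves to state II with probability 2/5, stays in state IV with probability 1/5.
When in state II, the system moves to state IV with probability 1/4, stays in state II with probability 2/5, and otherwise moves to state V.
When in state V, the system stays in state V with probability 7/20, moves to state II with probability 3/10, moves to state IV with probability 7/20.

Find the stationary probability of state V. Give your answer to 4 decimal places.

0.3636

Let the stationary distribution be π with π = πP and π_1 + π_2 + π_3 = 1.
π_1 = 0.2·π_1 + 0.25·π_2 + 0.35·π_3
π_2 = 0.4·π_1 + 0.4·π_2 + 0.3·π_3
Solving with the normalization constraint gives π = (0.2727, 0.3636, 0.3636).
So the stationary probability of state V is 0.3636.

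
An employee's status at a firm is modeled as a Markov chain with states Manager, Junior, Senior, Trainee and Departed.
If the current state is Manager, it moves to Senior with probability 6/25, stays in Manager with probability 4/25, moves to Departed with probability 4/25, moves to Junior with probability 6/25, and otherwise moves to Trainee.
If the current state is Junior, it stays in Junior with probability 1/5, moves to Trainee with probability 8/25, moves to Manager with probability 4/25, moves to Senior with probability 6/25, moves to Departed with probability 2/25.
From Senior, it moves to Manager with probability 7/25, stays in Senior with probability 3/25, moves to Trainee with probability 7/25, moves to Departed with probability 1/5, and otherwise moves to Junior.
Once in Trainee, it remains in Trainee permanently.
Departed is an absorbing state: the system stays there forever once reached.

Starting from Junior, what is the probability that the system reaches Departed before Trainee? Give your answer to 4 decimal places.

0.2943

Let h(s) be the probability of absorption at Departed starting from transient state s. Then h(Departed) = 1 and h(Trainee) = 0. By first-step analysis:
h(Manager) = 0.16·h(Manager) + 0.24·h(Junior) + 0.24·h(Senior) + 0.2·0 + 0.16·1
h(Junior) = 0.16·h(Manager) + 0.2·h(Junior) + 0.24·h(Senior) + 0.32·0 + 0.08·1
h(Senior) = 0.28·h(Manager) + 0.12·h(Junior) + 0.12·h(Senior) + 0.28·0 + 0.2·1
Solving: h(Manager) = 0.3861, h(Junior) = 0.2943, h(Senior) = 0.3902.
Starting from Junior, the probability is 0.2943.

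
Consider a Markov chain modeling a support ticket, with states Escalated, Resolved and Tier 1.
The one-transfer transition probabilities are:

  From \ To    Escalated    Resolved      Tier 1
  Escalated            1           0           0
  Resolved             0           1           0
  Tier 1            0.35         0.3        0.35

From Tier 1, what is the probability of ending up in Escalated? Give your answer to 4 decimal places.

0.5385

Let h(s) be the probability of absorption at Escalated starting from transient state s. Then h(Escalated) = 1 and h(Resolved) = 0. By first-step analysis:
h(Tier 1) = 0.35·1 + 0.3·0 + 0.35·h(Tier 1)
Solving: h(Tier 1) = 0.5385.
Starting from Tier 1, the probability is 0.5385.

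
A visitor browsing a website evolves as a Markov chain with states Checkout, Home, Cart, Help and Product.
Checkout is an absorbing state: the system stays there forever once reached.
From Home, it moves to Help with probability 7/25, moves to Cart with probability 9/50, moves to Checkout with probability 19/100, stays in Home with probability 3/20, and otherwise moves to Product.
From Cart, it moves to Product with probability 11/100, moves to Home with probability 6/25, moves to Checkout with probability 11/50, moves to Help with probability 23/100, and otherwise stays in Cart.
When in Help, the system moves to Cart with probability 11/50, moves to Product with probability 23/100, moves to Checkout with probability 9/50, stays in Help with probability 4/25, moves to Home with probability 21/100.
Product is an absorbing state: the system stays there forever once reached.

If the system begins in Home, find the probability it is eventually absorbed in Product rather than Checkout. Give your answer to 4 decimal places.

Let h(s) be the probability of absorption at Product starting from transient state s. Then h(Product) = 1 and h(Checkout) = 0. By first-step analysis:
h(Home) = 0.19·0 + 0.15·h(Home) + 0.18·h(Cart) + 0.28·h(Help) + 0.2·1
h(Cart) = 0.22·0 + 0.24·h(Home) + 0.2·h(Cart) + 0.23·h(Help) + 0.11·1
h(Help) = 0.18·0 + 0.21·h(Home) + 0.22·h(Cart) + 0.16·h(Help) + 0.23·1
Solving: h(Home) = 0.4953, h(Cart) = 0.4330, h(Help) = 0.5111.
Starting from Home, the probability is 0.4953.

0.4953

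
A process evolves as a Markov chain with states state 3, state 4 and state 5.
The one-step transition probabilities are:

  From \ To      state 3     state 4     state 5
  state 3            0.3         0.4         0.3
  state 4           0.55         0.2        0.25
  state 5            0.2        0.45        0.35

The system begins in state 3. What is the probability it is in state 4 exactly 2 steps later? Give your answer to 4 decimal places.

0.3350

Sum over the intermediate state after 1 step:
P = P(state 3→state 3)·P(state 3→state 4) + P(state 3→state 4)·P(state 4→state 4) + P(state 3→state 5)·P(state 5→state 4)
  = 0.3×0.4 + 0.4×0.2 + 0.3×0.45
  = 0.1200 + 0.0800 + 0.1350 = 0.3350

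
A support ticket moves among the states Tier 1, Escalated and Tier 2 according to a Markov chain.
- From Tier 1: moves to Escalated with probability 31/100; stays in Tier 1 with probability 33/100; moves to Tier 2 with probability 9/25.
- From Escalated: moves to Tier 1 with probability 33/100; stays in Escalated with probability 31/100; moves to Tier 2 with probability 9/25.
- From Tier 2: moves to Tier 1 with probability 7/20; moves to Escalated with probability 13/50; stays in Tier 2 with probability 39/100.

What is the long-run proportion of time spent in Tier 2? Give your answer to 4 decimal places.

0.3711

Let the stationary distribution be π with π = πP and π_1 + π_2 + π_3 = 1.
π_1 = 0.33·π_1 + 0.33·π_2 + 0.35·π_3
π_2 = 0.31·π_1 + 0.31·π_2 + 0.26·π_3
Solving with the normalization constraint gives π = (0.3374, 0.2914, 0.3711).
So the stationary probability of Tier 2 is 0.3711.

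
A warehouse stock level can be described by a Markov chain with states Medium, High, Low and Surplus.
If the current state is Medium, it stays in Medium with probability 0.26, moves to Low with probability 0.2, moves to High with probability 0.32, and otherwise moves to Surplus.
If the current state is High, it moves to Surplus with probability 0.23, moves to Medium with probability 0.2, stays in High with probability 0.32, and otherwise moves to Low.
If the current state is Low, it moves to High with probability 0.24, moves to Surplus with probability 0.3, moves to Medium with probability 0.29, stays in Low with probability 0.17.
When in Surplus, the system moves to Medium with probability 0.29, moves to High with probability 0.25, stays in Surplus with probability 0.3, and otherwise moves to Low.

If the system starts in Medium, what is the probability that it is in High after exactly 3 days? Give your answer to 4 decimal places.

Propagate the distribution vector 3 days from Medium.
After 0 days: (1.0000, 0.0000, 0.0000, 0.0000)
After 1 day: (0.2600, 0.3200, 0.2000, 0.2200)
After 2 days: (0.2534, 0.2886, 0.2012, 0.2568)
After 3 days: (0.2564, 0.2859, 0.1981, 0.2595)
P(in High after 3 days) = 0.2859

0.2859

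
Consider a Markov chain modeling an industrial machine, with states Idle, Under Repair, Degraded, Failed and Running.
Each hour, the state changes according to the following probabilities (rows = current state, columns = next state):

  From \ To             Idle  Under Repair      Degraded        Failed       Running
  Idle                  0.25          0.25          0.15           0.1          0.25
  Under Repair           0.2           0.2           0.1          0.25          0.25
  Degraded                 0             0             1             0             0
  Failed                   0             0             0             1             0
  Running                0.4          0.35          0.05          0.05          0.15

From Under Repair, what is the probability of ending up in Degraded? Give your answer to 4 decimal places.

Let h(s) be the probability of absorption at Degraded starting from transient state s. Then h(Degraded) = 1 and h(Failed) = 0. By first-step analysis:
h(Idle) = 0.25·h(Idle) + 0.25·h(Under Repair) + 0.15·1 + 0.1·0 + 0.25·h(Running)
h(Under Repair) = 0.2·h(Idle) + 0.2·h(Under Repair) + 0.1·1 + 0.25·0 + 0.25·h(Running)
h(Running) = 0.4·h(Idle) + 0.35·h(Under Repair) + 0.05·1 + 0.05·0 + 0.15·h(Running)
Solving: h(Idle) = 0.4725, h(Under Repair) = 0.3799, h(Running) = 0.4376.
Starting from Under Repair, the probability is 0.3799.

0.3799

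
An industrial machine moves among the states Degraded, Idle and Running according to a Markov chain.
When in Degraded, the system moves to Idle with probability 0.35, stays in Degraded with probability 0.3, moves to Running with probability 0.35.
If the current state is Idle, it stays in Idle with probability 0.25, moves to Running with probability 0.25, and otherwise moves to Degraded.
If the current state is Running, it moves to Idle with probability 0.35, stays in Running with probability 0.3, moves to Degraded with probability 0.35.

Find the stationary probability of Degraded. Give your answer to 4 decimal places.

0.3788

Let the stationary distribution be π with π = πP and π_1 + π_2 + π_3 = 1.
π_1 = 0.3·π_1 + 0.5·π_2 + 0.35·π_3
π_2 = 0.35·π_1 + 0.25·π_2 + 0.35·π_3
Solving with the normalization constraint gives π = (0.3788, 0.3182, 0.3030).
So the stationary probability of Degraded is 0.3788.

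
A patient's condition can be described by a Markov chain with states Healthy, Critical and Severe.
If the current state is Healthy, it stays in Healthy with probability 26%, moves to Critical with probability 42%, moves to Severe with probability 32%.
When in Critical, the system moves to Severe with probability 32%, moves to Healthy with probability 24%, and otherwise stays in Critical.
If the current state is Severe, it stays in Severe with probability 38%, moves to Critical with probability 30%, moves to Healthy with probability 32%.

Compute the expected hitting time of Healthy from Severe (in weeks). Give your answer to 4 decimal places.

3.4236

Let t(s) be the expected number of weeks to first reach Healthy from state s, with t(Healthy) = 0. Conditioning on the first week:
t(Critical) = 1 + 0.44·t(Critical) + 0.32·t(Severe)
t(Severe) = 1 + 0.3·t(Critical) + 0.38·t(Severe)
Solving: t(Critical) = 3.7420, t(Severe) = 3.4236.
Expected weeks from Severe to Healthy: 3.4236.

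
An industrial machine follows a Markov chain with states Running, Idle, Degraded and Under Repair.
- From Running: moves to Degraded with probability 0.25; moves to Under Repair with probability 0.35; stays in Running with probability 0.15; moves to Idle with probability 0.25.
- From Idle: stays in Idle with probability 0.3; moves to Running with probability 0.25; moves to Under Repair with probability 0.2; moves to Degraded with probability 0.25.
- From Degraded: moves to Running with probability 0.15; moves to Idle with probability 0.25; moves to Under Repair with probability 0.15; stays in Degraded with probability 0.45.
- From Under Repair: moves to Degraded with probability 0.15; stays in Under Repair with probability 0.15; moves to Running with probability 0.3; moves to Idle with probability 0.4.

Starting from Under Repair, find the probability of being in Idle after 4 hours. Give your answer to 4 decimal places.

Propagate the distribution vector 4 hours from Under Repair.
After 0 hours: (0.0000, 0.0000, 0.0000, 1.0000)
After 1 hour: (0.3000, 0.4000, 0.1500, 0.1500)
After 2 hours: (0.2125, 0.2925, 0.2650, 0.2300)
After 3 hours: (0.2138, 0.2991, 0.2800, 0.2071)
After 4 hours: (0.2110, 0.2960, 0.2853, 0.2077)
P(in Idle after 4 hours) = 0.2960

0.2960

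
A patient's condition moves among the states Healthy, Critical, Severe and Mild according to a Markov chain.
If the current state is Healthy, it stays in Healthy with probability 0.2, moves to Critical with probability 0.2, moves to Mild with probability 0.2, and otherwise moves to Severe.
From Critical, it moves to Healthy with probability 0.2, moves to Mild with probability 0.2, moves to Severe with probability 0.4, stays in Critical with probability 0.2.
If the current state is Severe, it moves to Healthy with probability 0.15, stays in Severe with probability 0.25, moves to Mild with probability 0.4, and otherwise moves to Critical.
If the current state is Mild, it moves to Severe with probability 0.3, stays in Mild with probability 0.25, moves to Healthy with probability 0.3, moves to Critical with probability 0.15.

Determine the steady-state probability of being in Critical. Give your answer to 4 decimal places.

0.1861

Let the stationary distribution be π with π = πP and π_1 + π_2 + π_3 + π_4 = 1.
π_1 = 0.2·π_1 + 0.2·π_2 + 0.15·π_3 + 0.3·π_4
π_2 = 0.2·π_1 + 0.2·π_2 + 0.2·π_3 + 0.15·π_4
π_3 = 0.4·π_1 + 0.4·π_2 + 0.25·π_3 + 0.3·π_4
Solving with the normalization constraint gives π = (0.2117, 0.1861, 0.3236, 0.2787).
So the stationary probability of Critical is 0.1861.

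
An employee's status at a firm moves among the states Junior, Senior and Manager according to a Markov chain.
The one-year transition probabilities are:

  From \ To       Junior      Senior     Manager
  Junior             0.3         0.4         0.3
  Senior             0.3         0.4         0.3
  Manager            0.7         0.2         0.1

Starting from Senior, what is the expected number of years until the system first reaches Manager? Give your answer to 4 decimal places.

3.3333

Let t(s) be the expected number of years to first reach Manager from state s, with t(Manager) = 0. Conditioning on the first year:
t(Junior) = 1 + 0.3·t(Junior) + 0.4·t(Senior)
t(Senior) = 1 + 0.3·t(Junior) + 0.4·t(Senior)
Solving: t(Junior) = 3.3333, t(Senior) = 3.3333.
Expected years from Senior to Manager: 3.3333.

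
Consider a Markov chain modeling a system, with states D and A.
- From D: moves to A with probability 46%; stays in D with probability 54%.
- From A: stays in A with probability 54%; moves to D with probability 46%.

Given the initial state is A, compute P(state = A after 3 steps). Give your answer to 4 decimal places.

0.5003

Propagate the distribution vector 3 steps from A.
After 0 steps: (0.0000, 1.0000)
After 1 step: (0.4600, 0.5400)
After 2 steps: (0.4968, 0.5032)
After 3 steps: (0.4997, 0.5003)
P(in A after 3 steps) = 0.5003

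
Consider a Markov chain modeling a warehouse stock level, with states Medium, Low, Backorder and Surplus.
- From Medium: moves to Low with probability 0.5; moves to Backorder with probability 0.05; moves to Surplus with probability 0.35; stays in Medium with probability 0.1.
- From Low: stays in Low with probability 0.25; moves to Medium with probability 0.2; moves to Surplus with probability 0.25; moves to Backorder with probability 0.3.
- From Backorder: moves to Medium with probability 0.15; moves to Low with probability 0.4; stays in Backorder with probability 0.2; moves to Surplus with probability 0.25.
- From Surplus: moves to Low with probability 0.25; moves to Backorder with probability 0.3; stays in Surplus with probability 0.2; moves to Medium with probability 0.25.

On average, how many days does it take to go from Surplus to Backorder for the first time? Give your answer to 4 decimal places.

4.0173

Let t(s) be the expected number of days to first reach Backorder from state s, with t(Backorder) = 0. Conditioning on the first day:
t(Medium) = 1 + 0.1·t(Medium) + 0.5·t(Low) + 0.35·t(Surplus)
t(Low) = 1 + 0.2·t(Medium) + 0.25·t(Low) + 0.25·t(Surplus)
t(Surplus) = 1 + 0.25·t(Medium) + 0.25·t(Low) + 0.2·t(Surplus)
Solving: t(Medium) = 4.8812, t(Low) = 3.9741, t(Surplus) = 4.0173.
Expected days from Surplus to Backorder: 4.0173.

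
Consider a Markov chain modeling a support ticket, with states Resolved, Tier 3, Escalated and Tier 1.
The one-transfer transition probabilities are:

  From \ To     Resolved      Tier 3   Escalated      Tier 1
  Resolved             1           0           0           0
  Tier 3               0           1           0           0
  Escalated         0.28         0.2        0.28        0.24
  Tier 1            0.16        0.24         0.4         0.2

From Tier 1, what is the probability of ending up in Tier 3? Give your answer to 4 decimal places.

Let h(s) be the probability of absorption at Tier 3 starting from transient state s. Then h(Tier 3) = 1 and h(Resolved) = 0. By first-step analysis:
h(Escalated) = 0.28·0 + 0.2·1 + 0.28·h(Escalated) + 0.24·h(Tier 1)
h(Tier 1) = 0.16·0 + 0.24·1 + 0.4·h(Escalated) + 0.2·h(Tier 1)
Solving: h(Escalated) = 0.4533, h(Tier 1) = 0.5267.
Starting from Tier 1, the probability is 0.5267.

0.5267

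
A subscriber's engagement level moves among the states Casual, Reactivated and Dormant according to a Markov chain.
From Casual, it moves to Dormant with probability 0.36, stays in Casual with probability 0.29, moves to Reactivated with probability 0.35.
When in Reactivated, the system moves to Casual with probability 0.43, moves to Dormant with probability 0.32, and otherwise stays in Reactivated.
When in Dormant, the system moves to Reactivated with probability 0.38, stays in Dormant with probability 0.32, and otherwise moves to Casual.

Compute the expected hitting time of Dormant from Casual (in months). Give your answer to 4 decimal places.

2.8796

Let t(s) be the expected number of months to first reach Dormant from state s, with t(Dormant) = 0. Conditioning on the first month:
t(Casual) = 1 + 0.29·t(Casual) + 0.35·t(Reactivated)
t(Reactivated) = 1 + 0.43·t(Casual) + 0.25·t(Reactivated)
Solving: t(Casual) = 2.8796, t(Reactivated) = 2.9843.
Expected months from Casual to Dormant: 2.8796.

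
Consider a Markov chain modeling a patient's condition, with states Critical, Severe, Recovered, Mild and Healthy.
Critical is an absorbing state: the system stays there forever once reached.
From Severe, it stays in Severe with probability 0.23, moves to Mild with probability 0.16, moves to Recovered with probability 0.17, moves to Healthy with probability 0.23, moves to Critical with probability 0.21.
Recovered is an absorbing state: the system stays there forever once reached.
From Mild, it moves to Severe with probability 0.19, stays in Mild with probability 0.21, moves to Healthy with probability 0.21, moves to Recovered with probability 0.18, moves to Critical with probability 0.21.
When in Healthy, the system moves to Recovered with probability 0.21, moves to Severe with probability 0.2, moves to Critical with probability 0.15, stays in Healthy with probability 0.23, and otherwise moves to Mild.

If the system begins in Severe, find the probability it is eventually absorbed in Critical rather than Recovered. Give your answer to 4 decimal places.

0.5206

Let h(s) be the probability of absorption at Critical starting from transient state s. Then h(Critical) = 1 and h(Recovered) = 0. By first-step analysis:
h(Severe) = 0.21·1 + 0.23·h(Severe) + 0.17·0 + 0.16·h(Mild) + 0.23·h(Healthy)
h(Mild) = 0.21·1 + 0.19·h(Severe) + 0.18·0 + 0.21·h(Mild) + 0.21·h(Healthy)
h(Healthy) = 0.15·1 + 0.2·h(Severe) + 0.21·0 + 0.21·h(Mild) + 0.23·h(Healthy)
Solving: h(Severe) = 0.5206, h(Mild) = 0.5162, h(Healthy) = 0.4708.
Starting from Severe, the probability is 0.5206.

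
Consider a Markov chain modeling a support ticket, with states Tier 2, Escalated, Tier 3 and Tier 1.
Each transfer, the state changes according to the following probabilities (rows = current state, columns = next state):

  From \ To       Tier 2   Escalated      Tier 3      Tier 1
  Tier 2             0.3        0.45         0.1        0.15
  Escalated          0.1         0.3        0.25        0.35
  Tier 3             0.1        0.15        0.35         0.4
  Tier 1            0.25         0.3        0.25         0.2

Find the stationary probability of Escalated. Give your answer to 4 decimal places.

Let the stationary distribution be π with π = πP and π_1 + π_2 + π_3 + π_4 = 1.
π_1 = 0.3·π_1 + 0.1·π_2 + 0.1·π_3 + 0.25·π_4
π_2 = 0.45·π_1 + 0.3·π_2 + 0.15·π_3 + 0.3·π_4
π_3 = 0.1·π_1 + 0.25·π_2 + 0.35·π_3 + 0.25·π_4
Solving with the normalization constraint gives π = (0.1783, 0.2895, 0.2481, 0.2841).
So the stationary probability of Escalated is 0.2895.

0.2895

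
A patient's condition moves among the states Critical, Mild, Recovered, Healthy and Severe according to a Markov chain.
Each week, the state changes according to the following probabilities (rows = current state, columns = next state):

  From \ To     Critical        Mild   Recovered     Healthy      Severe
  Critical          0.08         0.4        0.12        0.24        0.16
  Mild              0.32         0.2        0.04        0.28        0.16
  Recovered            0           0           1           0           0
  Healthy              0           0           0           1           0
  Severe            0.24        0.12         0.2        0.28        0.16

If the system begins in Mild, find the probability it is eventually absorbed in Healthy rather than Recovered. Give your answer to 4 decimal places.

Let h(s) be the probability of absorption at Healthy starting from transient state s. Then h(Healthy) = 1 and h(Recovered) = 0. By first-step analysis:
h(Critical) = 0.08·h(Critical) + 0.4·h(Mild) + 0.12·0 + 0.24·1 + 0.16·h(Severe)
h(Mild) = 0.32·h(Critical) + 0.2·h(Mild) + 0.04·0 + 0.28·1 + 0.16·h(Severe)
h(Severe) = 0.24·h(Critical) + 0.12·h(Mild) + 0.2·0 + 0.28·1 + 0.16·h(Severe)
Solving: h(Critical) = 0.7030, h(Mild) = 0.7597, h(Severe) = 0.6427.
Starting from Mild, the probability is 0.7597.

0.7597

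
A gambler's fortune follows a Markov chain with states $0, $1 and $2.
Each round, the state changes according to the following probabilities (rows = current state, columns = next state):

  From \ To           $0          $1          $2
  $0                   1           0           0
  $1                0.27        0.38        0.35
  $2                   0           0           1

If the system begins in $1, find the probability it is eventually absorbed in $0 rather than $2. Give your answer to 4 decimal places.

0.4355

Let h(s) be the probability of absorption at $0 starting from transient state s. Then h($0) = 1 and h($2) = 0. By first-step analysis:
h($1) = 0.27·1 + 0.38·h($1) + 0.35·0
Solving: h($1) = 0.4355.
Starting from $1, the probability is 0.4355.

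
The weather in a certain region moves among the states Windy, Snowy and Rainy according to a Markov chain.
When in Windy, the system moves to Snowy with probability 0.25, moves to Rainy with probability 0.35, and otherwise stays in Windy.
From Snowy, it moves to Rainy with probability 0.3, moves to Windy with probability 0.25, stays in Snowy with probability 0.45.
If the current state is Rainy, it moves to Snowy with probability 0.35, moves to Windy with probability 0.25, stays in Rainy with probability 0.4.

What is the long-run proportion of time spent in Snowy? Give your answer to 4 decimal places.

0.3562

Let the stationary distribution be π with π = πP and π_1 + π_2 + π_3 = 1.
π_1 = 0.4·π_1 + 0.25·π_2 + 0.25·π_3
π_2 = 0.25·π_1 + 0.45·π_2 + 0.35·π_3
Solving with the normalization constraint gives π = (0.2941, 0.3562, 0.3497).
So the stationary probability of Snowy is 0.3562.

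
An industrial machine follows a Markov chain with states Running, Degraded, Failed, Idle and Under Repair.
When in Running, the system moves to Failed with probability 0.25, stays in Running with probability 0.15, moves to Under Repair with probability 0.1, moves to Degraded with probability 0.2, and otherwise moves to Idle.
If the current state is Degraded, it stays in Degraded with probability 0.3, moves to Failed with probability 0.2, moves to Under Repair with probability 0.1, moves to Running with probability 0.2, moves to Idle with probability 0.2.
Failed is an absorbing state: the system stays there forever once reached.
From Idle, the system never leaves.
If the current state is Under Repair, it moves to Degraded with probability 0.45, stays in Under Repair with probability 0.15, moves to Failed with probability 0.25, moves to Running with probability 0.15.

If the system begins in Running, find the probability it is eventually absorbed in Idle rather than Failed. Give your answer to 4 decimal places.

Let h(s) be the probability of absorption at Idle starting from transient state s. Then h(Idle) = 1 and h(Failed) = 0. By first-step analysis:
h(Running) = 0.15·h(Running) + 0.2·h(Degraded) + 0.25·0 + 0.3·1 + 0.1·h(Under Repair)
h(Degraded) = 0.2·h(Running) + 0.3·h(Degraded) + 0.2·0 + 0.2·1 + 0.1·h(Under Repair)
h(Under Repair) = 0.15·h(Running) + 0.45·h(Degraded) + 0.25·0 + 0.15·h(Under Repair)
Solving: h(Running) = 0.5061, h(Degraded) = 0.4793, h(Under Repair) = 0.3431.
Starting from Running, the probability is 0.5061.

0.5061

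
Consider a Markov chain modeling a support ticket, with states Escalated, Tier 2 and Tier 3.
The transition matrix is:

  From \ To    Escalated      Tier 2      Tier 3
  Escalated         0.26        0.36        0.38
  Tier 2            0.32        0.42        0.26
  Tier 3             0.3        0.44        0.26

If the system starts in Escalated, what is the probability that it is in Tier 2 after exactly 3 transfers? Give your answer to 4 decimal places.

Propagate the distribution vector 3 transfers from Escalated.
After 0 transfers: (1.0000, 0.0000, 0.0000)
After 1 transfer: (0.2600, 0.3600, 0.3800)
After 2 transfers: (0.2968, 0.4120, 0.2912)
After 3 transfers: (0.2964, 0.4080, 0.2956)
P(in Tier 2 after 3 transfers) = 0.4080

0.4080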